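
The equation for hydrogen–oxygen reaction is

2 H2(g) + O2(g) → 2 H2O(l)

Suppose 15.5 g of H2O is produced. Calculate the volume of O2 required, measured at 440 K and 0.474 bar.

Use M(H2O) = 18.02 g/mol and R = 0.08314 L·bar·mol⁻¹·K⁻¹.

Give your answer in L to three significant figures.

33.2 L

n(H2O) = 15.50 / 18.02 = 0.8602 mol
n(O2) = (1/2) × 0.8602 = 0.4301 mol
V = nRT/P = 0.4301 × 0.08314 × 440 / 0.474 = 33.19 L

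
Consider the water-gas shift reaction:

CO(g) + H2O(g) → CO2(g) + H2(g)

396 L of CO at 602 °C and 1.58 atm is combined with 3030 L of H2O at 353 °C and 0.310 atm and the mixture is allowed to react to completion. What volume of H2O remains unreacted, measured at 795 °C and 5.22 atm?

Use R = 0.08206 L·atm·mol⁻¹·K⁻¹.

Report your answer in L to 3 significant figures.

n(CO) = PV/RT = (1.58 × 396) / (0.08206 × 875.15) = 8.712 mol
n(H2O) = PV/RT = (0.310 × 3030) / (0.08206 × 626.15) = 18.28 mol
For 8.712 mol CO, stoichiometry requires (1/1) × 8.712 = 8.712 mol H2O; 18.28 mol is available, so CO is limiting.
n(H2O) consumed = (1/1) × 8.712 = 8.712 mol; remaining = 18.28 − 8.712 = 9.568 mol
V(H2O) = nRT/P = 9.568 × 0.08206 × 1068.15 / 5.22 = 160.7 L

161 L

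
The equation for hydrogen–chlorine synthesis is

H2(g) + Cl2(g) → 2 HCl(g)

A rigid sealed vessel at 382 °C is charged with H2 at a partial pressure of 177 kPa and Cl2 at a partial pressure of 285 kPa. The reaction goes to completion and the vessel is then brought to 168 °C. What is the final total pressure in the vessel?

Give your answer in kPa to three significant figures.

Because the vessel is rigid and T is held at 382 °C, work the stoichiometry in partial pressures (P_i = n_iRT/V).
P(Cl2) required for 177 kPa of H2 = (1/1) × 177 = 177.0 kPa; available 285 kPa, so H2 is limiting.
P(Cl2) remaining = 285 − (1/1) × 177 = 108.0 kPa
P(gaseous products) = (2)/1 × 177 = 354.0 kPa
P_total at 382 °C = 108.0 + 354.0 = 462.0 kPa
Scaling to 168 °C: P = 462.0 × 441.15/655.15 = 311.1 kPa

311 kPa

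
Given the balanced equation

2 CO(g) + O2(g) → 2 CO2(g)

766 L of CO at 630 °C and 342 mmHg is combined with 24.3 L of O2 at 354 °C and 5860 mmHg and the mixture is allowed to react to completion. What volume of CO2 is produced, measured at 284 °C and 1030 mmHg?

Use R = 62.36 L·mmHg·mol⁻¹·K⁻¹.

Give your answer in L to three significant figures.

n(CO) = PV/RT = (342 × 766) / (62.36 × 903.15) = 4.651 mol
n(O2) = PV/RT = (5860 × 24.3) / (62.36 × 627.15) = 3.641 mol
For 4.651 mol CO, stoichiometry requires (1/2) × 4.651 = 2.325 mol O2; 3.641 mol is available, so CO is limiting.
n(CO2) = (2/2) × 4.651 = 4.651 mol
V(CO2) = nRT/P = 4.651 × 62.36 × 557.15 / 1030 = 156.9 L

157 L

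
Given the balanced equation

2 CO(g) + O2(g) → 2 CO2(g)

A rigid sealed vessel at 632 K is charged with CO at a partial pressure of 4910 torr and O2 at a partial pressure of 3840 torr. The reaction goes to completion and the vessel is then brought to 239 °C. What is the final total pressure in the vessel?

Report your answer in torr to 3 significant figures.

Because the vessel is rigid and T is held at 632 K, work the stoichiometry in partial pressures (P_i = n_iRT/V).
P(O2) required for 4910 torr of CO = (1/2) × 4910 = 2455 torr; available 3840 torr, so CO is limiting.
P(O2) remaining = 3840 − (1/2) × 4910 = 1385 torr
P(gaseous products) = (2)/2 × 4910 = 4910 torr
P_total at 632 K = 1385 + 4910 = 6295 torr
Scaling to 239 °C: P = 6295 × 512.15/632 = 5101 torr

5100 torr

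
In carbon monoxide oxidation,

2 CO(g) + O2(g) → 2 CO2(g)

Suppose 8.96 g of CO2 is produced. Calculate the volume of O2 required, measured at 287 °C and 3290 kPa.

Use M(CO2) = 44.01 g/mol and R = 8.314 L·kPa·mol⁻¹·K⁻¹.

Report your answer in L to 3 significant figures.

0.144 L

n(CO2) = 8.960 / 44.01 = 0.2036 mol
n(O2) = (1/2) × 0.2036 = 0.1018 mol
V = nRT/P = 0.1018 × 8.314 × 560.15 / 3290 = 0.1441 L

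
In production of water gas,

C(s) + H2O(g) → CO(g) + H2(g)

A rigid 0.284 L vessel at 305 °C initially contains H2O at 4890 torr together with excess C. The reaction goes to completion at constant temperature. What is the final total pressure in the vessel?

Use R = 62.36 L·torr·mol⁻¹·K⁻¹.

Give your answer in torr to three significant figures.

Since T and V are fixed, P_final/P_initial = n_final/n_initial = 2/1.
P_final = (2/1) × 4890 = 9780 torr

9780 torr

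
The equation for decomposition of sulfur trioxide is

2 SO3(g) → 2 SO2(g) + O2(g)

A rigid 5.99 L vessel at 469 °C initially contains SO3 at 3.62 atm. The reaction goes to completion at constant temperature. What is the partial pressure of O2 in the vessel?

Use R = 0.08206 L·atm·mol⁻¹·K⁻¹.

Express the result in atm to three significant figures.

1.81 atm

n(SO3)₀ = PV/RT = (3.62 × 5.99) / (0.08206 × 742.15) = 0.3561 mol
n(O2) = (1/2) × 0.3561 = 0.1781 mol
P(O2) = nRT/V = 0.1781 × 0.08206 × 742.15 / 5.99 = 1.811 atm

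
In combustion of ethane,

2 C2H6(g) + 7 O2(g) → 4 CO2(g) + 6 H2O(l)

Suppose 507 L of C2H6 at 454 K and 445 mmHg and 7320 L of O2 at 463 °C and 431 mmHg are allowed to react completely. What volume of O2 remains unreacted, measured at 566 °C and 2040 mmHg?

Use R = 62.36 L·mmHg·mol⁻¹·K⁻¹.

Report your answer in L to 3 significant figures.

n(C2H6) = PV/RT = (445 × 507) / (62.36 × 454) = 7.969 mol
n(O2) = PV/RT = (431 × 7320) / (62.36 × 736.15) = 68.73 mol
For 7.969 mol C2H6, stoichiometry requires (7/2) × 7.969 = 27.89 mol O2; 68.73 mol is available, so C2H6 is limiting.
n(O2) consumed = (7/2) × 7.969 = 27.89 mol; remaining = 68.73 − 27.89 = 40.84 mol
V(O2) = nRT/P = 40.84 × 62.36 × 839.15 / 2040 = 1048 L

1050 L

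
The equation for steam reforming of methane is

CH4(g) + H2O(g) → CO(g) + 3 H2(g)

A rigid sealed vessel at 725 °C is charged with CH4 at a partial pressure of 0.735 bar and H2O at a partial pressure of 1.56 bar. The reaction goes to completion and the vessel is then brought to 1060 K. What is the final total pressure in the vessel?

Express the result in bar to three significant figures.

4.00 bar

At constant V, partial pressures at 725 °C are proportional to moles, so apply stoichiometry directly to pressures.
P(H2O) required for 0.735 bar of CH4 = (1/1) × 0.735 = 0.7350 bar; available 1.56 bar, so CH4 is limiting.
P(H2O) remaining = 1.56 − (1/1) × 0.735 = 0.8250 bar
P(gaseous products) = (1+3)/1 × 0.735 = 2.940 bar
P_total at 725 °C = 0.8250 + 2.940 = 3.765 bar
Scaling to 1060 K: P = 3.765 × 1060/998.15 = 3.998 bar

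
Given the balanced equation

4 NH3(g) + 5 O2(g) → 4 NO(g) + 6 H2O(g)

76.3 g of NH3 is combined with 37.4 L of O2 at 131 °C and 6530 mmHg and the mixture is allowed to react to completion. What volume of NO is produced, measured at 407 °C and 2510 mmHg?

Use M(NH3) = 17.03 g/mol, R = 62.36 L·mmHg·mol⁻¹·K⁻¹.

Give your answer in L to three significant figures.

75.7 L

n(NH3) = 76.3 / 17.03 = 4.480 mol
n(O2) = PV/RT = (6530 × 37.4) / (62.36 × 404.15) = 9.690 mol
For 4.480 mol NH3, stoichiometry requires (5/4) × 4.480 = 5.600 mol O2; 9.690 mol is available, so NH3 is limiting.
n(NO) = (4/4) × 4.480 = 4.480 mol
V(NO) = nRT/P = 4.480 × 62.36 × 680.15 / 2510 = 75.70 L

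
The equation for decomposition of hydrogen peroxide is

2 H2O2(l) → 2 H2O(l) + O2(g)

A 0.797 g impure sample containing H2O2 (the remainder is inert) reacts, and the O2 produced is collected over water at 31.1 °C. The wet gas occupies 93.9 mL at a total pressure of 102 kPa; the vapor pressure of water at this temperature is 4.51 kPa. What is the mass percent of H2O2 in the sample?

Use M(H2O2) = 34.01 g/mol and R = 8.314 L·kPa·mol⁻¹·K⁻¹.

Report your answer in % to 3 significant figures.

P(O2) = 102 − 4.51 = 97.49 kPa
n(O2) = PV/RT = (97.49 × 0.09390) / (8.314 × 304.25) = 0.003619 mol
n(H2O2) = (2/1) × 0.003619 = 0.007238 mol
m(H2O2) = 0.007238 × 34.01 = 0.2462 g
%H2O2 = 0.2462 / 0.797 × 100 = 30.89%

30.9 %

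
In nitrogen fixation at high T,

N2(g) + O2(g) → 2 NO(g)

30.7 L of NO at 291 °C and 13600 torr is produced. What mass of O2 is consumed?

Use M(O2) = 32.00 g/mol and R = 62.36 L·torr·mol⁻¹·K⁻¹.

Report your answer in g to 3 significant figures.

n(NO) = PV/RT = (13600 × 30.7) / (62.36 × 564.15) = 11.87 mol
n(O2) = (1/2) × 11.87 = 5.935 mol
m(O2) = 5.935 × 32.00 = 189.9 g

190 g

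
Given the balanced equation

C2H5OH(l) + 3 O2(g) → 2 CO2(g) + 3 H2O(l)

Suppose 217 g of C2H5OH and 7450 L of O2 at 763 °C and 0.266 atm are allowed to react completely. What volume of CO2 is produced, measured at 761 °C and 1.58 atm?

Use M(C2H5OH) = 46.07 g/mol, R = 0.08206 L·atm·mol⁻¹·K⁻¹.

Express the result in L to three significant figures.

506 L

n(C2H5OH) = 217 / 46.07 = 4.710 mol
n(O2) = PV/RT = (0.266 × 7450) / (0.08206 × 1036.15) = 23.31 mol
For 4.710 mol C2H5OH, stoichiometry requires (3/1) × 4.710 = 14.13 mol O2; 23.31 mol is available, so C2H5OH is limiting.
n(CO2) = (2/1) × 4.710 = 9.420 mol
V(CO2) = nRT/P = 9.420 × 0.08206 × 1034.15 / 1.58 = 506.0 L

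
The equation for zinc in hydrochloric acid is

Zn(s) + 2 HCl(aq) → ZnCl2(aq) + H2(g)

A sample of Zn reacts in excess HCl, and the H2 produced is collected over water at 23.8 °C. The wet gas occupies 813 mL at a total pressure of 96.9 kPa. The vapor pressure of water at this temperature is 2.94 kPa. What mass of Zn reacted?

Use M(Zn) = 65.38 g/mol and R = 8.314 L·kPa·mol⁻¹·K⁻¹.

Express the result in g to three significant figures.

P(H2) = 96.9 − 2.94 = 93.96 kPa
n(H2) = PV/RT = (93.96 × 0.8130) / (8.314 × 296.95) = 0.03094 mol
n(Zn) = (1/1) × 0.03094 = 0.03094 mol
m(Zn) = 0.03094 × 65.38 = 2.023 g

2.02 g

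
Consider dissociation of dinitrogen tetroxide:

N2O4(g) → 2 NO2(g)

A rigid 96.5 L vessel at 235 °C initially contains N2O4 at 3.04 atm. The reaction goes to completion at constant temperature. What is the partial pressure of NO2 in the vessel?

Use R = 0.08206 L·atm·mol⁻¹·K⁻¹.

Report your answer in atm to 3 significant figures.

6.08 atm

n(N2O4)₀ = PV/RT = (3.04 × 96.5) / (0.08206 × 508.15) = 7.035 mol
n(NO2) = (2/1) × 7.035 = 14.07 mol
P(NO2) = nRT/V = 14.07 × 0.08206 × 508.15 / 96.5 = 6.080 atm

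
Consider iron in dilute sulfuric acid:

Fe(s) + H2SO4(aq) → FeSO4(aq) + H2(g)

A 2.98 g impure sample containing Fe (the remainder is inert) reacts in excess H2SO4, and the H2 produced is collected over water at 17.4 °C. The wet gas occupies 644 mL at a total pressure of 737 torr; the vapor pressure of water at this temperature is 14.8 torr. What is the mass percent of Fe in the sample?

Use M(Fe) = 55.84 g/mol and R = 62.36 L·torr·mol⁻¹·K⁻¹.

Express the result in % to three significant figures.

P(H2) = 737 − 14.8 = 722.2 torr
n(H2) = PV/RT = (722.2 × 0.6440) / (62.36 × 290.55) = 0.02567 mol
n(Fe) = (1/1) × 0.02567 = 0.02567 mol
m(Fe) = 0.02567 × 55.84 = 1.433 g
%Fe = 1.433 / 2.98 × 100 = 48.09%

48.1 %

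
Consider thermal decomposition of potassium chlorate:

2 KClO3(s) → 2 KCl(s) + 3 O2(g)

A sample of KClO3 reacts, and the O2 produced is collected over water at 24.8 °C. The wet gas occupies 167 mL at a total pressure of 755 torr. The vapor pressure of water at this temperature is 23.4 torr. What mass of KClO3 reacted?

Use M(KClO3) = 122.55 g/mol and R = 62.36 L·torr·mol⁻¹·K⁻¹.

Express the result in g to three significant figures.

P(O2) = 755 − 23.4 = 731.6 torr
n(O2) = PV/RT = (731.6 × 0.1670) / (62.36 × 297.95) = 0.006576 mol
n(KClO3) = (2/3) × 0.006576 = 0.004384 mol
m(KClO3) = 0.004384 × 122.55 = 0.5373 g

0.537 g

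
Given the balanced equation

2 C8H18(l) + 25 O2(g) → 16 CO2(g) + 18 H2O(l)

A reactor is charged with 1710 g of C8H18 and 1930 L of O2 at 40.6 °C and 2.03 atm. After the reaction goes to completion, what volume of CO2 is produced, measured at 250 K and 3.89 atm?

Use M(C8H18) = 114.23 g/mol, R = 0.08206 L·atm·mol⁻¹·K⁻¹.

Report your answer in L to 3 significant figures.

514 L

n(C8H18) = 1710 / 114.23 = 14.97 mol
n(O2) = PV/RT = (2.03 × 1930) / (0.08206 × 313.75) = 152.2 mol
For 14.97 mol C8H18, stoichiometry requires (25/2) × 14.97 = 187.1 mol O2; 152.2 mol is available, so O2 is limiting.
n(CO2) = (16/25) × 152.2 = 97.41 mol
V(CO2) = nRT/P = 97.41 × 0.08206 × 250 / 3.89 = 513.7 L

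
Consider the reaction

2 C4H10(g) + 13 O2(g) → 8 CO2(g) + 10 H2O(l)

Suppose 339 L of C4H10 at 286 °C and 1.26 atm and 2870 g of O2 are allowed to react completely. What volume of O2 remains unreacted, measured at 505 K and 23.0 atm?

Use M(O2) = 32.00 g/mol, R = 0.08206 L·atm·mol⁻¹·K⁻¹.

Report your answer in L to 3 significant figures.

52.6 L

n(C4H10) = PV/RT = (1.26 × 339) / (0.08206 × 559.15) = 9.309 mol
n(O2) = 2870 / 32.00 = 89.69 mol
For 9.309 mol C4H10, stoichiometry requires (13/2) × 9.309 = 60.51 mol O2; 89.69 mol is available, so C4H10 is limiting.
n(O2) consumed = (13/2) × 9.309 = 60.51 mol; remaining = 89.69 − 60.51 = 29.18 mol
V(O2) = nRT/P = 29.18 × 0.08206 × 505 / 23.0 = 52.58 L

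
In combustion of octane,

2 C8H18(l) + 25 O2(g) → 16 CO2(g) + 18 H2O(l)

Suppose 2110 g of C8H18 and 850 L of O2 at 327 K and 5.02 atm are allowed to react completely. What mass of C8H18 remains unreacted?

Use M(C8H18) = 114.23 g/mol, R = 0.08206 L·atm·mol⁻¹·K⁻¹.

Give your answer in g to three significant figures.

657 g

n(C8H18) = 2110 / 114.23 = 18.47 mol
n(O2) = PV/RT = (5.02 × 850) / (0.08206 × 327) = 159.0 mol
For 18.47 mol C8H18, stoichiometry requires (25/2) × 18.47 = 230.9 mol O2; 159.0 mol is available, so O2 is limiting.
n(C8H18) consumed = (2/25) × 159.0 = 12.72 mol; remaining = 18.47 − 12.72 = 5.750 mol
m(C8H18) = 5.750 × 114.23 = 656.8 g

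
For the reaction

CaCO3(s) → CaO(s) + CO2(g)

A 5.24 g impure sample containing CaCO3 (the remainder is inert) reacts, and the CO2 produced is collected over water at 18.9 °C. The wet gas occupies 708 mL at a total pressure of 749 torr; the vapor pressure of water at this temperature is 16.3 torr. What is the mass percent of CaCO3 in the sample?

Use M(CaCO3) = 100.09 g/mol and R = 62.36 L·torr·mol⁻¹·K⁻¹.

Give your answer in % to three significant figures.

54.4 %

P(CO2) = 749 − 16.3 = 732.7 torr
n(CO2) = PV/RT = (732.7 × 0.7080) / (62.36 × 292.05) = 0.02848 mol
n(CaCO3) = (1/1) × 0.02848 = 0.02848 mol
m(CaCO3) = 0.02848 × 100.09 = 2.851 g
%CaCO3 = 2.851 / 5.24 × 100 = 54.41%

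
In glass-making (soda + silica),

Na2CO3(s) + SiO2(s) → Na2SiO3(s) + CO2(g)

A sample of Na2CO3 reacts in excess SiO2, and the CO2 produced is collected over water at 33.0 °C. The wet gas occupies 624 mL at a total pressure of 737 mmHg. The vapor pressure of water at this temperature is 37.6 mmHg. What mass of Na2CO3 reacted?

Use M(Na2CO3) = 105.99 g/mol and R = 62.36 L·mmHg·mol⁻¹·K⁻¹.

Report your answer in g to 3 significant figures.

2.42 g

P(CO2) = 737 − 37.6 = 699.4 mmHg
n(CO2) = PV/RT = (699.4 × 0.6240) / (62.36 × 306.15) = 0.02286 mol
n(Na2CO3) = (1/1) × 0.02286 = 0.02286 mol
m(Na2CO3) = 0.02286 × 105.99 = 2.423 g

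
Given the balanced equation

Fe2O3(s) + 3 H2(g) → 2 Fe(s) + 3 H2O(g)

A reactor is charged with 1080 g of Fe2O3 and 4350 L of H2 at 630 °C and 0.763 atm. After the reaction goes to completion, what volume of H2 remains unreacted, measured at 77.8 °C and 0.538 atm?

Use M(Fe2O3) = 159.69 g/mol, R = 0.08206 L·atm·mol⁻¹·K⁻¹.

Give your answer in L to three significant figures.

n(Fe2O3) = 1080 / 159.69 = 6.763 mol
n(H2) = PV/RT = (0.763 × 4350) / (0.08206 × 903.15) = 44.78 mol
For 6.763 mol Fe2O3, stoichiometry requires (3/1) × 6.763 = 20.29 mol H2; 44.78 mol is available, so Fe2O3 is limiting.
n(H2) consumed = (3/1) × 6.763 = 20.29 mol; remaining = 44.78 − 20.29 = 24.49 mol
V(H2) = nRT/P = 24.49 × 0.08206 × 350.95 / 0.538 = 1311 L

1310 L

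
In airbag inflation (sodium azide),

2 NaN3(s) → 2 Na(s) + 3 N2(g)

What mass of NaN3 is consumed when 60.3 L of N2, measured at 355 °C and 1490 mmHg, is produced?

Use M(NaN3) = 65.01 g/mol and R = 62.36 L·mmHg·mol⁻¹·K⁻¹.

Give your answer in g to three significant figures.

99.4 g

n(N2) = PV/RT = (1490 × 60.3) / (62.36 × 628.15) = 2.294 mol
n(NaN3) = (2/3) × 2.294 = 1.529 mol
m(NaN3) = 1.529 × 65.01 = 99.40 g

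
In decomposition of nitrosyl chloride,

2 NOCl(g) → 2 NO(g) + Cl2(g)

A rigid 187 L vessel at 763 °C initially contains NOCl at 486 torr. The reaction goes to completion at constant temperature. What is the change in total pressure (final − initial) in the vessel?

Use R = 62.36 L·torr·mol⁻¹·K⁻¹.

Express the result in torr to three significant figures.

Since T and V are fixed, P_final/P_initial = n_final/n_initial = 3/2.
P_final = (3/2) × 486 = 729.0 torr; ΔP = 729.0 − 486 = 243.0 torr

243 torr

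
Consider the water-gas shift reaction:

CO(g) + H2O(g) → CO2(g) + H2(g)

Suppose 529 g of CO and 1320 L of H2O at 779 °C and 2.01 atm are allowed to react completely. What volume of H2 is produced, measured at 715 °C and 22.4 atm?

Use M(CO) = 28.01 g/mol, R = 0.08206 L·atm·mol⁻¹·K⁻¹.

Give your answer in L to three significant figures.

68.4 L

n(CO) = 529 / 28.01 = 18.89 mol
n(H2O) = PV/RT = (2.01 × 1320) / (0.08206 × 1052.15) = 30.73 mol
For 18.89 mol CO, stoichiometry requires (1/1) × 18.89 = 18.89 mol H2O; 30.73 mol is available, so CO is limiting.
n(H2) = (1/1) × 18.89 = 18.89 mol
V(H2) = nRT/P = 18.89 × 0.08206 × 988.15 / 22.4 = 68.38 L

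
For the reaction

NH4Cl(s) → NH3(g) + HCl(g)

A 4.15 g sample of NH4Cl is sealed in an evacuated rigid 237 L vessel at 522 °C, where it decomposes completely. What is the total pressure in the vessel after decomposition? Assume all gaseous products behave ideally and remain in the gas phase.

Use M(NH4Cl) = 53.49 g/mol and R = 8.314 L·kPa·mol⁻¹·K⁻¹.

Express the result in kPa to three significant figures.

n(NH4Cl) = 4.15 / 53.49 = 0.07758 mol
n(gas produced) = (2/1) × 0.07758 = 0.1552 mol
P = nRT/V = 0.1552 × 8.314 × 795.15 / 237 = 4.329 kPa

4.33 kPa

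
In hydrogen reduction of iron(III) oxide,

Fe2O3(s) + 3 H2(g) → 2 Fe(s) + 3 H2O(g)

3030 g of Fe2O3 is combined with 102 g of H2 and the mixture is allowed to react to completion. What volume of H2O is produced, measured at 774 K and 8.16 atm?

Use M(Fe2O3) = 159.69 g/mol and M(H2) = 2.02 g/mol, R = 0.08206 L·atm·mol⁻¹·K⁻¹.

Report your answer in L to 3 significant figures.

n(Fe2O3) = 3030 / 159.69 = 18.97 mol
n(H2) = 102 / 2.02 = 50.50 mol
For 18.97 mol Fe2O3, stoichiometry requires (3/1) × 18.97 = 56.91 mol H2; 50.50 mol is available, so H2 is limiting.
n(H2O) = (3/3) × 50.50 = 50.50 mol
V(H2O) = nRT/P = 50.50 × 0.08206 × 774 / 8.16 = 393.1 L

393 L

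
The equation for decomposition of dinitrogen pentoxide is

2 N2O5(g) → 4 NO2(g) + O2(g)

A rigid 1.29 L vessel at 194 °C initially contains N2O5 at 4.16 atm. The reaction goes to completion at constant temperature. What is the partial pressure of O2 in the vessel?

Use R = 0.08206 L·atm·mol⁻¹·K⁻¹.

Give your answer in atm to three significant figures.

n(N2O5)₀ = PV/RT = (4.16 × 1.29) / (0.08206 × 467.15) = 0.1400 mol
n(O2) = (1/2) × 0.1400 = 0.07000 mol
P(O2) = nRT/V = 0.07000 × 0.08206 × 467.15 / 1.29 = 2.080 atm

2.08 atm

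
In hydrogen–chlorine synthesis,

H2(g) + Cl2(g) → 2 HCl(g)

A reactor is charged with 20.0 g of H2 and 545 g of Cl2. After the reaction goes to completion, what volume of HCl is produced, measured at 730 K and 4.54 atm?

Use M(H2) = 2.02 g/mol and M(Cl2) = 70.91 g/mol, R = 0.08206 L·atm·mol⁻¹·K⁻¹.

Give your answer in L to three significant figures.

n(H2) = 20.0 / 2.02 = 9.901 mol
n(Cl2) = 545 / 70.91 = 7.686 mol
For 9.901 mol H2, stoichiometry requires (1/1) × 9.901 = 9.901 mol Cl2; 7.686 mol is available, so Cl2 is limiting.
n(HCl) = (2/1) × 7.686 = 15.37 mol
V(HCl) = nRT/P = 15.37 × 0.08206 × 730 / 4.54 = 202.8 L

203 L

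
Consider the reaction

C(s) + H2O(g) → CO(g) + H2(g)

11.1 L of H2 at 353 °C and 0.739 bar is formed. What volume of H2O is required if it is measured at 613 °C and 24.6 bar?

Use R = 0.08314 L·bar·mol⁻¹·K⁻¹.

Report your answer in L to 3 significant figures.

n(H2) = PV/RT = (0.739 × 11.1) / (0.08314 × 626.15) = 0.1576 mol
n(H2O) = (1/1) × 0.1576 = 0.1576 mol
V = nRT/P = 0.1576 × 0.08314 × 886.15 / 24.6 = 0.4720 L

0.472 L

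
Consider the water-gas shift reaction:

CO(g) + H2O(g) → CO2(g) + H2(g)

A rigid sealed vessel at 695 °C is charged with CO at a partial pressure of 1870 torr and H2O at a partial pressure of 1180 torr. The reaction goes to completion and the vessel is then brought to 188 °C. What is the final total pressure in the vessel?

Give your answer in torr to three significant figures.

1450 torr

With V and T fixed, P_i ∝ n_i, so the mole ratios apply directly to partial pressures at 695 °C.
P(H2O) required for 1870 torr of CO = (1/1) × 1870 = 1870 torr; available 1180 torr, so H2O is limiting.
P(CO) remaining = 1870 − (1/1) × 1180 = 690.0 torr
P(gaseous products) = (1+1)/1 × 1180 = 2360 torr
P_total at 695 °C = 690.0 + 2360 = 3050 torr
Scaling to 188 °C: P = 3050 × 461.15/968.15 = 1453 torr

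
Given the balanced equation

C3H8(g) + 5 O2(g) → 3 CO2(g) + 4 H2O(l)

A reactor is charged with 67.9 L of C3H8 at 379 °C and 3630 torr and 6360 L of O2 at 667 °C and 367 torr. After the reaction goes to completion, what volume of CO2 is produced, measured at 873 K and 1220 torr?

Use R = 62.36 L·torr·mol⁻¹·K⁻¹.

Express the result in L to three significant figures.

811 L

n(C3H8) = PV/RT = (3630 × 67.9) / (62.36 × 652.15) = 6.061 mol
n(O2) = PV/RT = (367 × 6360) / (62.36 × 940.15) = 39.81 mol
For 6.061 mol C3H8, stoichiometry requires (5/1) × 6.061 = 30.30 mol O2; 39.81 mol is available, so C3H8 is limiting.
n(CO2) = (3/1) × 6.061 = 18.18 mol
V(CO2) = nRT/P = 18.18 × 62.36 × 873 / 1220 = 811.2 L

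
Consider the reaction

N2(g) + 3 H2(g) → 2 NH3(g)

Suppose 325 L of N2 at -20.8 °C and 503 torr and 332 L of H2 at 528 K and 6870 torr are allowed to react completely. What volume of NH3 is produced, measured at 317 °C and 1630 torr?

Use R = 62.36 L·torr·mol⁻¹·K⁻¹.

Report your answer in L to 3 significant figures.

n(N2) = PV/RT = (503 × 325) / (62.36 × 252.35) = 10.39 mol
n(H2) = PV/RT = (6870 × 332) / (62.36 × 528) = 69.27 mol
For 10.39 mol N2, stoichiometry requires (3/1) × 10.39 = 31.17 mol H2; 69.27 mol is available, so N2 is limiting.
n(NH3) = (2/1) × 10.39 = 20.78 mol
V(NH3) = nRT/P = 20.78 × 62.36 × 590.15 / 1630 = 469.2 L

469 L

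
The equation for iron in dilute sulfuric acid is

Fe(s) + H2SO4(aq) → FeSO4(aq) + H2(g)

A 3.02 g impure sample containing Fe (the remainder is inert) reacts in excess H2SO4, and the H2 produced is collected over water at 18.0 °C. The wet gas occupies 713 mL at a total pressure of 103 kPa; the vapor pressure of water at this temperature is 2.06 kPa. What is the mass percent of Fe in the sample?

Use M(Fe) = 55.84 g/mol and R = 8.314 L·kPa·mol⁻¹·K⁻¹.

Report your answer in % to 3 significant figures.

55.0 %

P(H2) = 103 − 2.06 = 100.9 kPa
n(H2) = PV/RT = (100.9 × 0.7130) / (8.314 × 291.15) = 0.02972 mol
n(Fe) = (1/1) × 0.02972 = 0.02972 mol
m(Fe) = 0.02972 × 55.84 = 1.660 g
%Fe = 1.660 / 3.02 × 100 = 54.97%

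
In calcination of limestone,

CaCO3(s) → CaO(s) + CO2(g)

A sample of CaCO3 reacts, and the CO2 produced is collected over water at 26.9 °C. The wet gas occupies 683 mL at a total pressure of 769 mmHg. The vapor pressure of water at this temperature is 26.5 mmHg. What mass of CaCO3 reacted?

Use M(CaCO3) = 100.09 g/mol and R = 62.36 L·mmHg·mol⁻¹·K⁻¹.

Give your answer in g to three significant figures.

2.71 g

P(CO2) = 769 − 26.5 = 742.5 mmHg
n(CO2) = PV/RT = (742.5 × 0.6830) / (62.36 × 300.05) = 0.02710 mol
n(CaCO3) = (1/1) × 0.02710 = 0.02710 mol
m(CaCO3) = 0.02710 × 100.09 = 2.712 g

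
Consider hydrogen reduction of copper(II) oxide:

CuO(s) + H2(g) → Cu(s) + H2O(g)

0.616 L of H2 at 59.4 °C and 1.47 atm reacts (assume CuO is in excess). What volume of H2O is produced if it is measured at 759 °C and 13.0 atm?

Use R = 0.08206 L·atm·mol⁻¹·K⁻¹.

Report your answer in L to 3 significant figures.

0.216 L

n(H2) = PV/RT = (1.47 × 0.616) / (0.08206 × 332.55) = 0.03318 mol
n(H2O) = (1/1) × 0.03318 = 0.03318 mol
V = nRT/P = 0.03318 × 0.08206 × 1032.15 / 13.0 = 0.2162 L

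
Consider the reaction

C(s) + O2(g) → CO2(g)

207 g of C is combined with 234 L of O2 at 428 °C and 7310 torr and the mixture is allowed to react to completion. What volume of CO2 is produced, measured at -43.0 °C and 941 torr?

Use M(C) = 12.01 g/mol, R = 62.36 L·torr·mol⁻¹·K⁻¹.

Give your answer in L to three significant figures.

263 L

n(C) = 207 / 12.01 = 17.24 mol
n(O2) = PV/RT = (7310 × 234) / (62.36 × 701.15) = 39.12 mol
For 17.24 mol C, stoichiometry requires (1/1) × 17.24 = 17.24 mol O2; 39.12 mol is available, so C is limiting.
n(CO2) = (1/1) × 17.24 = 17.24 mol
V(CO2) = nRT/P = 17.24 × 62.36 × 230.15 / 941 = 262.9 L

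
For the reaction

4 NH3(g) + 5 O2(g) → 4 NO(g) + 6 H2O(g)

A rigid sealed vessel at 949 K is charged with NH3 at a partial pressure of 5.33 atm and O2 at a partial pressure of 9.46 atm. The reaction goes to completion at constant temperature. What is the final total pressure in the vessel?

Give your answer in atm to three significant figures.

16.1 atm

Because the vessel is rigid and T is held at 949 K, work the stoichiometry in partial pressures (P_i = n_iRT/V).
P(O2) required for 5.33 atm of NH3 = (5/4) × 5.33 = 6.662 atm; available 9.46 atm, so NH3 is limiting.
P(O2) remaining = 9.46 − (5/4) × 5.33 = 2.798 atm
P(gaseous products) = (4+6)/4 × 5.33 = 13.32 atm
P_total at 949 K = 2.798 + 13.32 = 16.12 atm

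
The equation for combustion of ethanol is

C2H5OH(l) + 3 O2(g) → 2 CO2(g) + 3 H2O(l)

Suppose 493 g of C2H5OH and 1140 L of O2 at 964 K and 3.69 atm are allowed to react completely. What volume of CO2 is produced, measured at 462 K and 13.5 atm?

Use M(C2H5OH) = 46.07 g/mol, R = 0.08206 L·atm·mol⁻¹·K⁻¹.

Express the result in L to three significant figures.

60.1 L

n(C2H5OH) = 493 / 46.07 = 10.70 mol
n(O2) = PV/RT = (3.69 × 1140) / (0.08206 × 964) = 53.18 mol
For 10.70 mol C2H5OH, stoichiometry requires (3/1) × 10.70 = 32.10 mol O2; 53.18 mol is available, so C2H5OH is limiting.
n(CO2) = (2/1) × 10.70 = 21.40 mol
V(CO2) = nRT/P = 21.40 × 0.08206 × 462 / 13.5 = 60.10 L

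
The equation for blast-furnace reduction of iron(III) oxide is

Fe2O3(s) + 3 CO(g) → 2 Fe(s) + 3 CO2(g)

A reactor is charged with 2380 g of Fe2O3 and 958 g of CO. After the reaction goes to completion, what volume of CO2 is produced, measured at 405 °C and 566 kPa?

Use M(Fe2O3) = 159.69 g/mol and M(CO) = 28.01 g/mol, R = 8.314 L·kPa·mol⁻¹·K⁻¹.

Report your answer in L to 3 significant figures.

n(Fe2O3) = 2380 / 159.69 = 14.90 mol
n(CO) = 958 / 28.01 = 34.20 mol
For 14.90 mol Fe2O3, stoichiometry requires (3/1) × 14.90 = 44.70 mol CO; 34.20 mol is available, so CO is limiting.
n(CO2) = (3/3) × 34.20 = 34.20 mol
V(CO2) = nRT/P = 34.20 × 8.314 × 678.15 / 566 = 340.7 L

341 L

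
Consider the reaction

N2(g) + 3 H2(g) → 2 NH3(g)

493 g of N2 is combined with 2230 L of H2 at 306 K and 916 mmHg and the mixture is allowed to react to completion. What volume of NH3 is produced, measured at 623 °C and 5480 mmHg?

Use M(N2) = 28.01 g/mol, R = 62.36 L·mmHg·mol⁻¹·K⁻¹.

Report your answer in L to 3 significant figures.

359 L

n(N2) = 493 / 28.01 = 17.60 mol
n(H2) = PV/RT = (916 × 2230) / (62.36 × 306) = 107.0 mol
For 17.60 mol N2, stoichiometry requires (3/1) × 17.60 = 52.80 mol H2; 107.0 mol is available, so N2 is limiting.
n(NH3) = (2/1) × 17.60 = 35.20 mol
V(NH3) = nRT/P = 35.20 × 62.36 × 896.15 / 5480 = 359.0 L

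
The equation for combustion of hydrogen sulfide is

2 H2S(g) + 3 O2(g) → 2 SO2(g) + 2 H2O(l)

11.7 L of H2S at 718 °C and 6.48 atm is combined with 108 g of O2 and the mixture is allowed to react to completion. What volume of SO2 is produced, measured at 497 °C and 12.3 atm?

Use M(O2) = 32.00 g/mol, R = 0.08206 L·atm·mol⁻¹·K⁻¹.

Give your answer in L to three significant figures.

4.79 L

n(H2S) = PV/RT = (6.48 × 11.7) / (0.08206 × 991.15) = 0.9322 mol
n(O2) = 108 / 32.00 = 3.375 mol
For 0.9322 mol H2S, stoichiometry requires (3/2) × 0.9322 = 1.398 mol O2; 3.375 mol is available, so H2S is limiting.
n(SO2) = (2/2) × 0.9322 = 0.9322 mol
V(SO2) = nRT/P = 0.9322 × 0.08206 × 770.15 / 12.3 = 4.790 L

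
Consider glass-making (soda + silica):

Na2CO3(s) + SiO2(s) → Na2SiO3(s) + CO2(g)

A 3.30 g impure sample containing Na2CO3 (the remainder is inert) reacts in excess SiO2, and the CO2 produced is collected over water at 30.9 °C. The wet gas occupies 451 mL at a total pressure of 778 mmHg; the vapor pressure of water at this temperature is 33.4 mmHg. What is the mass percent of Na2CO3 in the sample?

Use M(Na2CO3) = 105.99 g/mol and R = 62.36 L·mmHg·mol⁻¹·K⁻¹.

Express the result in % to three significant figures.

P(CO2) = 778 − 33.4 = 744.6 mmHg
n(CO2) = PV/RT = (744.6 × 0.4510) / (62.36 × 304.05) = 0.01771 mol
n(Na2CO3) = (1/1) × 0.01771 = 0.01771 mol
m(Na2CO3) = 0.01771 × 105.99 = 1.877 g
%Na2CO3 = 1.877 / 3.30 × 100 = 56.88%

56.9 %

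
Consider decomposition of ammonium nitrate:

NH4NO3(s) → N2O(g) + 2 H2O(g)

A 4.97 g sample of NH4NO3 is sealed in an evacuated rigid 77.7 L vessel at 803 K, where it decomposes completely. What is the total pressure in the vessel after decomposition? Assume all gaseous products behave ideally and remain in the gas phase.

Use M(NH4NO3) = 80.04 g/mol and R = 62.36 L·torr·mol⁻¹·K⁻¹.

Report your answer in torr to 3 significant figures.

n(NH4NO3) = 4.97 / 80.04 = 0.06209 mol
n(gas produced) = (3/1) × 0.06209 = 0.1863 mol
P = nRT/V = 0.1863 × 62.36 × 803 / 77.7 = 120.1 torr

120 torr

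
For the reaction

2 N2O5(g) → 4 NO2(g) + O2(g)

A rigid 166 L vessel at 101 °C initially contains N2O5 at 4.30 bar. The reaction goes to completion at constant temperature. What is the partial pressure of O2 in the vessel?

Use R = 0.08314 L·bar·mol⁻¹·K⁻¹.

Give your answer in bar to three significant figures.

2.15 bar

n(N2O5)₀ = PV/RT = (4.30 × 166) / (0.08314 × 374.15) = 22.95 mol
n(O2) = (1/2) × 22.95 = 11.47 mol
P(O2) = nRT/V = 11.47 × 0.08314 × 374.15 / 166 = 2.149 bar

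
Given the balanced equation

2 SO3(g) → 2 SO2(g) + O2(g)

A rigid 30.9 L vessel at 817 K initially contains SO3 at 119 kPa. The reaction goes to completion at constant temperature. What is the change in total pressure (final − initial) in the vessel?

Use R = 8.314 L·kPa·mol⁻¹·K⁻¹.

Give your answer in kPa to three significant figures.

Rigid vessel, constant T ⇒ P scales with total gas moles (2 → 3).
P_final = (3/2) × 119 = 178.5 kPa; ΔP = 178.5 − 119 = 59.50 kPa

59.5 kPa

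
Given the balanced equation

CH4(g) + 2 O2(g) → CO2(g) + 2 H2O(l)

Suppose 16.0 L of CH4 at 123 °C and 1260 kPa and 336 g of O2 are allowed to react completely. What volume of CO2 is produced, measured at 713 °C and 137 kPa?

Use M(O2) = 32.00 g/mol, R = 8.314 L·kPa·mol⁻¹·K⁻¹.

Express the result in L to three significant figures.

314 L

n(CH4) = PV/RT = (1260 × 16.0) / (8.314 × 396.15) = 6.121 mol
n(O2) = 336 / 32.00 = 10.50 mol
For 6.121 mol CH4, stoichiometry requires (2/1) × 6.121 = 12.24 mol O2; 10.50 mol is available, so O2 is limiting.
n(CO2) = (1/2) × 10.50 = 5.250 mol
V(CO2) = nRT/P = 5.250 × 8.314 × 986.15 / 137 = 314.2 L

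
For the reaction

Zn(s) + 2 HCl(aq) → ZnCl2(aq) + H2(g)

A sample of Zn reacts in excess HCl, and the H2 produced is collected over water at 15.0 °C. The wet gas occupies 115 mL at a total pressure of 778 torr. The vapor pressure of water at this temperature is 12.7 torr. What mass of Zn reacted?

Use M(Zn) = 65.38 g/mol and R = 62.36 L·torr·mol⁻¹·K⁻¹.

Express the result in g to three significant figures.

0.320 g

P(H2) = 778 − 12.7 = 765.3 torr
n(H2) = PV/RT = (765.3 × 0.1150) / (62.36 × 288.15) = 0.004898 mol
n(Zn) = (1/1) × 0.004898 = 0.004898 mol
m(Zn) = 0.004898 × 65.38 = 0.3202 g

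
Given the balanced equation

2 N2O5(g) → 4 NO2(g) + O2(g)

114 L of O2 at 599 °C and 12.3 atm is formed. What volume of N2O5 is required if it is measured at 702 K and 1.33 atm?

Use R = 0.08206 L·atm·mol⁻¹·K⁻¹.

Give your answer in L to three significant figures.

n(O2) = PV/RT = (12.3 × 114) / (0.08206 × 872.15) = 19.59 mol
n(N2O5) = (2/1) × 19.59 = 39.18 mol
V = nRT/P = 39.18 × 0.08206 × 702 / 1.33 = 1697 L

1700 L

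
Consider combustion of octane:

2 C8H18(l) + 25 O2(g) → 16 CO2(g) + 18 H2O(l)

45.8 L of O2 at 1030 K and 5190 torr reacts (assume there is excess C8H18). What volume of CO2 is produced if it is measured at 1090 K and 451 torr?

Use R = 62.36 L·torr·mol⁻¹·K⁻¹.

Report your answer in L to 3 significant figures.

n(O2) = PV/RT = (5190 × 45.8) / (62.36 × 1030) = 3.701 mol
n(CO2) = (16/25) × 3.701 = 2.369 mol
V = nRT/P = 2.369 × 62.36 × 1090 / 451 = 357.0 L

357 L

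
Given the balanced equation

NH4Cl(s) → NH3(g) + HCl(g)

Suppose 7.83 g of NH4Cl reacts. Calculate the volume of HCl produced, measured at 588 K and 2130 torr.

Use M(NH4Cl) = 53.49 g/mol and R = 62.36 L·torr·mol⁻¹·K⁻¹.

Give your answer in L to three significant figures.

n(NH4Cl) = 7.830 / 53.49 = 0.1464 mol
n(HCl) = (1/1) × 0.1464 = 0.1464 mol
V = nRT/P = 0.1464 × 62.36 × 588 / 2130 = 2.520 L

2.52 L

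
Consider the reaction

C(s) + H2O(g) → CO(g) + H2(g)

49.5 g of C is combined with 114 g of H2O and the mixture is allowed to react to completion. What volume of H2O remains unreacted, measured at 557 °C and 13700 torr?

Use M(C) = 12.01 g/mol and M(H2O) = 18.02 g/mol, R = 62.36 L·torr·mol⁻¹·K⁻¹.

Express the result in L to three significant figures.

n(C) = 49.5 / 12.01 = 4.122 mol
n(H2O) = 114 / 18.02 = 6.326 mol
For 4.122 mol C, stoichiometry requires (1/1) × 4.122 = 4.122 mol H2O; 6.326 mol is available, so C is limiting.
n(H2O) consumed = (1/1) × 4.122 = 4.122 mol; remaining = 6.326 − 4.122 = 2.204 mol
V(H2O) = nRT/P = 2.204 × 62.36 × 830.15 / 13700 = 8.328 L

8.33 L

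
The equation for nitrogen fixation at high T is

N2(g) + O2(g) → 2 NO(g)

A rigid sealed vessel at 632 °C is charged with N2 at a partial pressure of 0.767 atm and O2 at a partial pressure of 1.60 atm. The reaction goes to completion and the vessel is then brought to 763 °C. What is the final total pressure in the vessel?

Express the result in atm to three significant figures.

At constant V, partial pressures at 632 °C are proportional to moles, so apply stoichiometry directly to pressures.
P(O2) required for 0.767 atm of N2 = (1/1) × 0.767 = 0.7670 atm; available 1.60 atm, so N2 is limiting.
P(O2) remaining = 1.60 − (1/1) × 0.767 = 0.8330 atm
P(gaseous products) = (2)/1 × 0.767 = 1.534 atm
P_total at 632 °C = 0.8330 + 1.534 = 2.367 atm
Scaling to 763 °C: P = 2.367 × 1036.15/905.15 = 2.710 atm

2.71 atm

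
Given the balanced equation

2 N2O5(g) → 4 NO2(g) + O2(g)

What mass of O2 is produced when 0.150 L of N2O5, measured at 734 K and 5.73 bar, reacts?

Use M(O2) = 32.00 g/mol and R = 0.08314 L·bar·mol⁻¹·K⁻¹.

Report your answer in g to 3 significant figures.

0.225 g

n(N2O5) = PV/RT = (5.73 × 0.150) / (0.08314 × 734) = 0.01408 mol
n(O2) = (1/2) × 0.01408 = 0.007040 mol
m(O2) = 0.007040 × 32.00 = 0.2253 g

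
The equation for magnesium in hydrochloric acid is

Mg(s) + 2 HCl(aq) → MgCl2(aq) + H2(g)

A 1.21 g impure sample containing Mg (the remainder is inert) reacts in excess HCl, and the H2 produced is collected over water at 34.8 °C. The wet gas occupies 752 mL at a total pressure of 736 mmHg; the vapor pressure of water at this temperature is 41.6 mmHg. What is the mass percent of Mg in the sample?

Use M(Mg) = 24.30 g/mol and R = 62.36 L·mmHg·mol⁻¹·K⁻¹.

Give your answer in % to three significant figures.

54.6 %

P(H2) = 736 − 41.6 = 694.4 mmHg
n(H2) = PV/RT = (694.4 × 0.7520) / (62.36 × 307.95) = 0.02719 mol
n(Mg) = (1/1) × 0.02719 = 0.02719 mol
m(Mg) = 0.02719 × 24.30 = 0.6607 g
%Mg = 0.6607 / 1.21 × 100 = 54.60%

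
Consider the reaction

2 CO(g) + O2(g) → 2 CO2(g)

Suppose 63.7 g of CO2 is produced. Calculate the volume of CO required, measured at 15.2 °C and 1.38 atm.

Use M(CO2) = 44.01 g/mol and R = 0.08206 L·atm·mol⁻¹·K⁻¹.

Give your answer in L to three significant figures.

n(CO2) = 63.70 / 44.01 = 1.447 mol
n(CO) = (2/2) × 1.447 = 1.447 mol
V = nRT/P = 1.447 × 0.08206 × 288.35 / 1.38 = 24.81 L

24.8 L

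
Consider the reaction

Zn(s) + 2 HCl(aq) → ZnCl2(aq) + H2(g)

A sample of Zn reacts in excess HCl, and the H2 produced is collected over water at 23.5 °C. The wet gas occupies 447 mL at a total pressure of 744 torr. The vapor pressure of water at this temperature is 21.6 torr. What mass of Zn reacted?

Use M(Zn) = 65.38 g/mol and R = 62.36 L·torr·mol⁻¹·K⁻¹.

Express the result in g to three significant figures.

P(H2) = 744 − 21.6 = 722.4 torr
n(H2) = PV/RT = (722.4 × 0.4470) / (62.36 × 296.65) = 0.01746 mol
n(Zn) = (1/1) × 0.01746 = 0.01746 mol
m(Zn) = 0.01746 × 65.38 = 1.142 g

1.14 g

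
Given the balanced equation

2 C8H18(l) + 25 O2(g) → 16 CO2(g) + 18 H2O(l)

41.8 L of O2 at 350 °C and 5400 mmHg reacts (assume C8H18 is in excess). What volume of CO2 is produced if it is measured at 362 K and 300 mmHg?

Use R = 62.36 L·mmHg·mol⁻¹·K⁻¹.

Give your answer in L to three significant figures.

n(O2) = PV/RT = (5400 × 41.8) / (62.36 × 623.15) = 5.809 mol
n(CO2) = (16/25) × 5.809 = 3.718 mol
V = nRT/P = 3.718 × 62.36 × 362 / 300 = 279.8 L

280 L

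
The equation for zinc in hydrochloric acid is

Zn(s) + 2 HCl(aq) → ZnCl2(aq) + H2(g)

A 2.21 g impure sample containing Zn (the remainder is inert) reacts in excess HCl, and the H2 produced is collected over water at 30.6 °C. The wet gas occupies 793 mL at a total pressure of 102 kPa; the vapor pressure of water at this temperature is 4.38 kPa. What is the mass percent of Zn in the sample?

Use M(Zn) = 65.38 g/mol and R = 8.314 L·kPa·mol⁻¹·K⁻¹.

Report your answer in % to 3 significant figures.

P(H2) = 102 − 4.38 = 97.62 kPa
n(H2) = PV/RT = (97.62 × 0.7930) / (8.314 × 303.75) = 0.03065 mol
n(Zn) = (1/1) × 0.03065 = 0.03065 mol
m(Zn) = 0.03065 × 65.38 = 2.004 g
%Zn = 2.004 / 2.21 × 100 = 90.68%

90.7 %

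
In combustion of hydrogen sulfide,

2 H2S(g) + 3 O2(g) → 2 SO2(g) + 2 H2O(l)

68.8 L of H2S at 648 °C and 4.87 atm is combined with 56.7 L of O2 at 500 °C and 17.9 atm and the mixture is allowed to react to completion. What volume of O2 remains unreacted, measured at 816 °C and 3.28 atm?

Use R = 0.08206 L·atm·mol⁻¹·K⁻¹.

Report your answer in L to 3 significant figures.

n(H2S) = PV/RT = (4.87 × 68.8) / (0.08206 × 921.15) = 4.433 mol
n(O2) = PV/RT = (17.9 × 56.7) / (0.08206 × 773.15) = 16.00 mol
For 4.433 mol H2S, stoichiometry requires (3/2) × 4.433 = 6.649 mol O2; 16.00 mol is available, so H2S is limiting.
n(O2) consumed = (3/2) × 4.433 = 6.649 mol; remaining = 16.00 − 6.649 = 9.351 mol
V(O2) = nRT/P = 9.351 × 0.08206 × 1089.15 / 3.28 = 254.8 L

255 L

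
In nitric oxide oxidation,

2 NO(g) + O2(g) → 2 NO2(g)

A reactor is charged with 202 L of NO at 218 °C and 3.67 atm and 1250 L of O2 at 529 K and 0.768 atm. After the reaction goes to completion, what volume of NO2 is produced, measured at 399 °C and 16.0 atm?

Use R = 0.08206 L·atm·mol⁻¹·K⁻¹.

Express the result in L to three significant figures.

63.4 L

n(NO) = PV/RT = (3.67 × 202) / (0.08206 × 491.15) = 18.39 mol
n(O2) = PV/RT = (0.768 × 1250) / (0.08206 × 529) = 22.11 mol
For 18.39 mol NO, stoichiometry requires (1/2) × 18.39 = 9.195 mol O2; 22.11 mol is available, so NO is limiting.
n(NO2) = (2/2) × 18.39 = 18.39 mol
V(NO2) = nRT/P = 18.39 × 0.08206 × 672.15 / 16.0 = 63.40 L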